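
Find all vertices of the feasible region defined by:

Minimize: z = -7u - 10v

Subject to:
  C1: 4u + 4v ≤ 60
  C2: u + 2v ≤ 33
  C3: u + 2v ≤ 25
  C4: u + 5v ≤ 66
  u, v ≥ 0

(0, 0), (15, 0), (5, 10), (0, 12.5)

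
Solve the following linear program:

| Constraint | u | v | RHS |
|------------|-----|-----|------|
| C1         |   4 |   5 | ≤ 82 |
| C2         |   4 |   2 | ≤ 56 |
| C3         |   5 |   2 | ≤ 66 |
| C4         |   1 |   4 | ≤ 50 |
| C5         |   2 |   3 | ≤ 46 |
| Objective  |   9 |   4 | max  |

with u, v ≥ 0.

Evaluate the objective at each vertex of the feasible region:
  z(0, 0) = 0
  z(13.2, 0) = 118.8
  z(10, 8) = 122  ←
  z(9.667, 8.667) = 121.7
  z(8, 10) = 112
  z(6.8, 10.8) = 104.4
  z(0, 12.5) = 50
The maximum is at u = 10, v = 8.

u = 10, v = 8, z = 122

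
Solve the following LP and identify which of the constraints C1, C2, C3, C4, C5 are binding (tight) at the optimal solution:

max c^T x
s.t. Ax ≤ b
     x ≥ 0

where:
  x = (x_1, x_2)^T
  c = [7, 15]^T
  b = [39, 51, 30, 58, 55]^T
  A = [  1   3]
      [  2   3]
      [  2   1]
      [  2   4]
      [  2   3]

At x_1 = 9, x_2 = 10, compute slack b - a·x for each constraint:
  C1: 39 − 39 = 0  (binding)
  C2: 51 − 48 = 3  (slack)
  C3: 30 − 28 = 2  (slack)
  C4: 58 − 58 = 0  (binding)
  C5: 55 − 48 = 7  (slack)

Optimal: x_1 = 9, x_2 = 10
Binding: C1, C4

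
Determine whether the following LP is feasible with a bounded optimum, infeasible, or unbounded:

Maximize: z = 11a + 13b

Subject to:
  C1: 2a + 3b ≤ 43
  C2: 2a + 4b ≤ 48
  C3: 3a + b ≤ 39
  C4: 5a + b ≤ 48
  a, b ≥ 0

Feasible with a bounded optimal solution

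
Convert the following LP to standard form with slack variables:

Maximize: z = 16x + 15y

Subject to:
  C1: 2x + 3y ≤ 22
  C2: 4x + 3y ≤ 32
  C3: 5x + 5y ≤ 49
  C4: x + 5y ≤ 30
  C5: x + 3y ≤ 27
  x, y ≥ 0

max z = 16x + 15y

s.t.
  2x + 3y + s1 = 22
  4x + 3y + s2 = 32
  5x + 5y + s3 = 49
  x + 5y + s4 = 30
  x + 3y + s5 = 27
  x, y, s1, s2, s3, s4, s5 ≥ 0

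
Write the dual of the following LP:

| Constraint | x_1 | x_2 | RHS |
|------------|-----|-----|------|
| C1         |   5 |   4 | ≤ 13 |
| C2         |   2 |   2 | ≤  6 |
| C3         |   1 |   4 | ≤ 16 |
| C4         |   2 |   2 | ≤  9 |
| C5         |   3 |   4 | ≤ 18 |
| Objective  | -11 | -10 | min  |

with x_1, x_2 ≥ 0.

Primal min cᵀx s.t. Ax ≤ b, x ≥ 0  →  Dual max −bᵀy s.t. Aᵀy ≥ −c, y ≥ 0.

Maximize: z = -13y1 - 6y2 - 16y3 - 9y4 - 18y5

Subject to:
  5y1 + 2y2 + y3 + 2y4 + 3y5 ≥ 11
  4y1 + 2y2 + 4y3 + 2y4 + 4y5 ≥ 10
  y1, y2, y3, y4, y5 ≥ 0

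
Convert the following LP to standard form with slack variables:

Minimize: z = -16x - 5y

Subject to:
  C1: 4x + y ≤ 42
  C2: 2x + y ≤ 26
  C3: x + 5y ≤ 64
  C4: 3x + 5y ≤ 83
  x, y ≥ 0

min z = -16x - 5y

s.t.
  4x + y + s1 = 42
  2x + y + s2 = 26
  x + 5y + s3 = 64
  3x + 5y + s4 = 83
  x, y, s1, s2, s3, s4 ≥ 0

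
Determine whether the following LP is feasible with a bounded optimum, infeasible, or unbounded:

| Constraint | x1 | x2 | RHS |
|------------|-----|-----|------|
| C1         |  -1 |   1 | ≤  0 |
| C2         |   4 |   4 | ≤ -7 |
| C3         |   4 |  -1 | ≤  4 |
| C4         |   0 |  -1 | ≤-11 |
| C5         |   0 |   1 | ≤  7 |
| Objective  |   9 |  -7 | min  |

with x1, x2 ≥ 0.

Infeasible (no feasible solution exists)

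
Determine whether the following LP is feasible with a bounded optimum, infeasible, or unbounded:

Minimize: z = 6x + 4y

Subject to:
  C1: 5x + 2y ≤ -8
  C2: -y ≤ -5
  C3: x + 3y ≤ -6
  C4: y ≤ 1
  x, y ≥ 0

Infeasible (no feasible solution exists)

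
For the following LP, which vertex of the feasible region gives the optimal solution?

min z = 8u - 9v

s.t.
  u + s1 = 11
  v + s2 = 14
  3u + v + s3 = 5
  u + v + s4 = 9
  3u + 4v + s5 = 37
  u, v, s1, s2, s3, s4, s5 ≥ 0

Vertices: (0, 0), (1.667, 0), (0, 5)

Evaluate the objective at each vertex of the feasible region:
  z(0, 0) = 0
  z(1.667, 0) = 13.33
  z(0, 5) = -45  ←
The minimum is at u = 0, v = 5.

(0, 5)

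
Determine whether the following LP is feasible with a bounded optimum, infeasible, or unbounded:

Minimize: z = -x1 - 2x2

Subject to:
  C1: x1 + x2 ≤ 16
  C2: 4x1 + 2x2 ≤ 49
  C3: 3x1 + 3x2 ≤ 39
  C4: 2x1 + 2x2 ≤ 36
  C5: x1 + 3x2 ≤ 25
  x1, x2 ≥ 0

Feasible with a bounded optimal solution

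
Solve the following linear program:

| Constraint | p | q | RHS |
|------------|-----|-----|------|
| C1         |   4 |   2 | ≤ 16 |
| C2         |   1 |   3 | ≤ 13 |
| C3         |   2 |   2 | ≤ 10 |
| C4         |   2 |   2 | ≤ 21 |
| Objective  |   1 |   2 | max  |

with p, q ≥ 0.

Evaluate the objective at each vertex of the feasible region:
  z(0, 0) = 0
  z(4, 0) = 4
  z(3, 2) = 7
  z(1, 4) = 9  ←
  z(0, 4.333) = 8.667
The maximum is at p = 1, q = 4.

p = 1, q = 4, z = 9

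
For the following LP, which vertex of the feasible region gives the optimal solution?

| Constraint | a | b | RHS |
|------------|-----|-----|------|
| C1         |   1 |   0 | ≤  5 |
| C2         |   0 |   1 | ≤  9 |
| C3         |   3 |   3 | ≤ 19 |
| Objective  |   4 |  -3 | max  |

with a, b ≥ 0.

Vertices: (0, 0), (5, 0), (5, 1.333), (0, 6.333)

Evaluate the objective at each vertex of the feasible region:
  z(0, 0) = 0
  z(5, 0) = 20  ←
  z(5, 1.333) = 16
  z(0, 6.333) = -19
The maximum is at a = 5, b = 0.

(5, 0)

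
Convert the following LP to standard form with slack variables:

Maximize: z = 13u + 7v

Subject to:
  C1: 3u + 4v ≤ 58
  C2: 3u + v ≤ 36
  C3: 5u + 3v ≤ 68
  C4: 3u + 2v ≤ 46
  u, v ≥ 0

max z = 13u + 7v

s.t.
  3u + 4v + s1 = 58
  3u + v + s2 = 36
  5u + 3v + s3 = 68
  3u + 2v + s4 = 46
  u, v, s1, s2, s3, s4 ≥ 0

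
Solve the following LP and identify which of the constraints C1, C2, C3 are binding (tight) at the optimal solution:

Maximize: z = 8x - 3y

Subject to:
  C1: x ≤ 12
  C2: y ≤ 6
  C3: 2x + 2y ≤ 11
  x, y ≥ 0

At x = 5.5, y = 0, compute slack b - a·x for each constraint:
  C1: 12 − 5.5 = 6.5  (slack)
  C2: 6 − 0 = 6  (slack)
  C3: 11 − 11 = 0  (binding)

Optimal: x = 5.5, y = 0
Binding: C3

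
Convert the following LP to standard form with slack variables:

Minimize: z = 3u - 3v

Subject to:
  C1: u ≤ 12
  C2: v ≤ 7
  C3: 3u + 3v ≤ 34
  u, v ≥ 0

min z = 3u - 3v

s.t.
  u + s1 = 12
  v + s2 = 7
  3u + 3v + s3 = 34
  u, v, s1, s2, s3 ≥ 0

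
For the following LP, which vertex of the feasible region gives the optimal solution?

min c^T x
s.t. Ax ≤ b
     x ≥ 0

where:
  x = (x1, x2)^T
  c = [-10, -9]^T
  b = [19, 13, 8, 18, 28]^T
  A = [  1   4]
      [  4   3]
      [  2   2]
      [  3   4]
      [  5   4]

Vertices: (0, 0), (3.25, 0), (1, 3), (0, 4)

Evaluate the objective at each vertex of the feasible region:
  z(0, 0) = 0
  z(3.25, 0) = -32.5
  z(1, 3) = -37  ←
  z(0, 4) = -36
The minimum is at x1 = 1, x2 = 3.

(1, 3)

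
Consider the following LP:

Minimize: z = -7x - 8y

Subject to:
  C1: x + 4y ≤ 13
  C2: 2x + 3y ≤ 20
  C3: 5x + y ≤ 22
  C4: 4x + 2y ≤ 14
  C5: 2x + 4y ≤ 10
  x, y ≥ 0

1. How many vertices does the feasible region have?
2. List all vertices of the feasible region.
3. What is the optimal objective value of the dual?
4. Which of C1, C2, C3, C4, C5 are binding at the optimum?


1. 4
2. (0, 0), (3.5, 0), (3, 1), (0, 2.5)
3. -29
4. C4, C5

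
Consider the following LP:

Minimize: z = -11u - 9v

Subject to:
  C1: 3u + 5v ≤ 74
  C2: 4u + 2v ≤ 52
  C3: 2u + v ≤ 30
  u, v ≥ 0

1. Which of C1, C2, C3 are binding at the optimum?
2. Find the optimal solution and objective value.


1. C1, C2
2. u = 8, v = 10, z = -178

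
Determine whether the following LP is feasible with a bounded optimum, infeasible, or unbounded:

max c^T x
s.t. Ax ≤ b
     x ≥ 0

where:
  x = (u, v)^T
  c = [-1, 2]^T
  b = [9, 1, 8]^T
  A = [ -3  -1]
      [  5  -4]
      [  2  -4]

Unbounded (objective can increase without bound)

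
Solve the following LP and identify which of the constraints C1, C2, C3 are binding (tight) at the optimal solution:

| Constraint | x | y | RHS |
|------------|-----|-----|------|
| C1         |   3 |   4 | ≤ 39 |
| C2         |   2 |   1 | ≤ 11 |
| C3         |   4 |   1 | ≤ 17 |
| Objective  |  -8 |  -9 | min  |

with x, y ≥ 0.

At x = 1, y = 9, compute slack b - a·x for each constraint:
  C1: 39 − 39 = 0  (binding)
  C2: 11 − 11 = 0  (binding)
  C3: 17 − 13 = 4  (slack)

Optimal: x = 1, y = 9
Binding: C1, C2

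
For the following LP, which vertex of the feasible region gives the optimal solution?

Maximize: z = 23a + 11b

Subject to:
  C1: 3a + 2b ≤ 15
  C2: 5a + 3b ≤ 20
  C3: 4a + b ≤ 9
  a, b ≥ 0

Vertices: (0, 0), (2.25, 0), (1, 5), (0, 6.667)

Evaluate the objective at each vertex of the feasible region:
  z(0, 0) = 0
  z(2.25, 0) = 51.75
  z(1, 5) = 78  ←
  z(0, 6.667) = 73.33
The maximum is at a = 1, b = 5.

(1, 5)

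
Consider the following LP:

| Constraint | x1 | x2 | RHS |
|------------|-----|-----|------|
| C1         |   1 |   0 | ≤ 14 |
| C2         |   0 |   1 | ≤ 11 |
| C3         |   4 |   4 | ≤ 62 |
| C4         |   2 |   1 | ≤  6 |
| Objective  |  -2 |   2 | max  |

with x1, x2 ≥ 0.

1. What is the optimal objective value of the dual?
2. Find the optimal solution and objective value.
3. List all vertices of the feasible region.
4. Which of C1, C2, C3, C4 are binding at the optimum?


1. 12
2. x1 = 0, x2 = 6, z = 12
3. (0, 0), (3, 0), (0, 6)
4. C4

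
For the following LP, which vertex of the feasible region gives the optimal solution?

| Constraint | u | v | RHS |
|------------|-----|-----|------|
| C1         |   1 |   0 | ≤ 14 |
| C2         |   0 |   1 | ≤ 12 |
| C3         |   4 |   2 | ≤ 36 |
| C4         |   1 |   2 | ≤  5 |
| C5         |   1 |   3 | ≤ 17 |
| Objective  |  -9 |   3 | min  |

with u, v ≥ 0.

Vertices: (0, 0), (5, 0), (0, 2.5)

Evaluate the objective at each vertex of the feasible region:
  z(0, 0) = 0
  z(5, 0) = -45  ←
  z(0, 2.5) = 7.5
The minimum is at u = 5, v = 0.

(5, 0)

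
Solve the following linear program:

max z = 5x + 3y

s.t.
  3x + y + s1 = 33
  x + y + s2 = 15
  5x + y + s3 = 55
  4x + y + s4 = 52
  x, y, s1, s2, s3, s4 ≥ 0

Evaluate the objective at each vertex of the feasible region:
  z(0, 0) = 0
  z(11, 0) = 55
  z(9, 6) = 63  ←
  z(0, 15) = 45
The maximum is at x = 9, y = 6.

x = 9, y = 6, z = 63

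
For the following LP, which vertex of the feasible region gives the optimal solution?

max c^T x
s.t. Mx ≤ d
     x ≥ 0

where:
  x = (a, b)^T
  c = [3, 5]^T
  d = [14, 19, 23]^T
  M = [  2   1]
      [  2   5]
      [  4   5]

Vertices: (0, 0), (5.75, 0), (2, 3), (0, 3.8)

Evaluate the objective at each vertex of the feasible region:
  z(0, 0) = 0
  z(5.75, 0) = 17.25
  z(2, 3) = 21  ←
  z(0, 3.8) = 19
The maximum is at a = 2, b = 3.

(2, 3)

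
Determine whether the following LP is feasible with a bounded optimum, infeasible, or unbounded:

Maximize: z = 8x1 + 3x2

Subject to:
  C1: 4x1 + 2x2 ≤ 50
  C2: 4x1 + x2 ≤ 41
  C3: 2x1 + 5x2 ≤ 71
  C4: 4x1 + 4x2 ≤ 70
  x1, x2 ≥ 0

Feasible with a bounded optimal solution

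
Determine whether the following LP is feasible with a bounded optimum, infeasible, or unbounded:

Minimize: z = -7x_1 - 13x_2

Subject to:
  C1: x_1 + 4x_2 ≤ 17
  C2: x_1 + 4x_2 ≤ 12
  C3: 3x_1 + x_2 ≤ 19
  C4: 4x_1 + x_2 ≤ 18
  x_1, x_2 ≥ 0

Feasible with a bounded optimal solution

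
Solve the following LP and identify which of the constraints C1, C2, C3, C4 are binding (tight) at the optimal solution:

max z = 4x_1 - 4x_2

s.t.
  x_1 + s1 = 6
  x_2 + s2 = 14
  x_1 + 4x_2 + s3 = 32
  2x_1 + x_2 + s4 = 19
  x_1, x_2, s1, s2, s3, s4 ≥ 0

At x_1 = 6, x_2 = 0, compute slack b - a·x for each constraint:
  C1: 6 − 6 = 0  (binding)
  C2: 14 − 0 = 14  (slack)
  C3: 32 − 6 = 26  (slack)
  C4: 19 − 12 = 7  (slack)

Optimal: x_1 = 6, x_2 = 0
Binding: C1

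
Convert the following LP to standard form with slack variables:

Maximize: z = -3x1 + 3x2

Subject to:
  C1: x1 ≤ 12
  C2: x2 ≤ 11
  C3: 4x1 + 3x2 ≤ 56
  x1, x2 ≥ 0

max z = -3x1 + 3x2

s.t.
  x1 + s1 = 12
  x2 + s2 = 11
  4x1 + 3x2 + s3 = 56
  x1, x2, s1, s2, s3 ≥ 0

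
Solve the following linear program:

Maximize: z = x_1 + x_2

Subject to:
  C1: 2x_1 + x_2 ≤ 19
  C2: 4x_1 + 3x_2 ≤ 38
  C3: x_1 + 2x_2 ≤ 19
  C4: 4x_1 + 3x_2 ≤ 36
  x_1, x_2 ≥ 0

Evaluate the objective at each vertex of the feasible region:
  z(0, 0) = 0
  z(9, 0) = 9
  z(3, 8) = 11  ←
  z(0, 9.5) = 9.5
The maximum is at x_1 = 3, x_2 = 8.

x_1 = 3, x_2 = 8, z = 11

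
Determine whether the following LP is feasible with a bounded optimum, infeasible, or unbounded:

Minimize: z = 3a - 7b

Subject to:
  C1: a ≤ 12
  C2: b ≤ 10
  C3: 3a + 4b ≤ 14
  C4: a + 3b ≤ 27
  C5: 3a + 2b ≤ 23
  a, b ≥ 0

Feasible with a bounded optimal solution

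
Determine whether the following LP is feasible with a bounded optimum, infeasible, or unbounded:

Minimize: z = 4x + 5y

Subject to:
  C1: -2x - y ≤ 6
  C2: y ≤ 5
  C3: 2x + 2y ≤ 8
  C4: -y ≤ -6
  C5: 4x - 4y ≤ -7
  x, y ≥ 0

Infeasible (no feasible solution exists)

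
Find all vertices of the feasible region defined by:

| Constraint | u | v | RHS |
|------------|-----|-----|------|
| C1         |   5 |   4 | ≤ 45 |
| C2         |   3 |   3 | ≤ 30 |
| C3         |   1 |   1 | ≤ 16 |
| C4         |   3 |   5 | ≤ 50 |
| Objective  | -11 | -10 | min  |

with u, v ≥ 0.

(0, 0), (9, 0), (5, 5), (0, 10)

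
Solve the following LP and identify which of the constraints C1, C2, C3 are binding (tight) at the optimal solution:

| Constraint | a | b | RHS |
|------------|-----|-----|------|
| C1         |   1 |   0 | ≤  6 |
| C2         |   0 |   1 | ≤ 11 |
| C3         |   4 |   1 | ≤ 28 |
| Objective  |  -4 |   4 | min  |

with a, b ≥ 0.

At a = 6, b = 0, compute slack b - a·x for each constraint:
  C1: 6 − 6 = 0  (binding)
  C2: 11 − 0 = 11  (slack)
  C3: 28 − 24 = 4  (slack)

Optimal: a = 6, b = 0
Binding: C1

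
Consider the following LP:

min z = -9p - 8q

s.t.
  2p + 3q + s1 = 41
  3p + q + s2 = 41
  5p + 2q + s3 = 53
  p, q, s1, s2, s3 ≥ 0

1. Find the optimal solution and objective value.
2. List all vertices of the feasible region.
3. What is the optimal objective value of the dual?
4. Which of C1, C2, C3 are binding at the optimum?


1. p = 7, q = 9, z = -135
2. (0, 0), (10.6, 0), (7, 9), (0, 13.67)
3. -135
4. C1, C3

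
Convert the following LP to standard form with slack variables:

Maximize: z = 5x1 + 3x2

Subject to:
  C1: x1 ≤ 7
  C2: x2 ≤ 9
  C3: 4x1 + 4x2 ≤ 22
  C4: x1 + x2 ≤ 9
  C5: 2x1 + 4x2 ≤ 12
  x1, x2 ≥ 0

max z = 5x1 + 3x2

s.t.
  x1 + s1 = 7
  x2 + s2 = 9
  4x1 + 4x2 + s3 = 22
  x1 + x2 + s4 = 9
  2x1 + 4x2 + s5 = 12
  x1, x2, s1, s2, s3, s4, s5 ≥ 0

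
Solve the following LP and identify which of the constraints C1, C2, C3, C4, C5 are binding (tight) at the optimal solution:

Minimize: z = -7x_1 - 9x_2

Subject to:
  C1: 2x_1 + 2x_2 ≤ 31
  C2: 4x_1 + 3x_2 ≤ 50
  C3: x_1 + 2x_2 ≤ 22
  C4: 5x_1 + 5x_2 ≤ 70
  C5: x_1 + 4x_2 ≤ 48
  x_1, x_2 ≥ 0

At x_1 = 6, x_2 = 8, compute slack b - a·x for each constraint:
  C1: 31 − 28 = 3  (slack)
  C2: 50 − 48 = 2  (slack)
  C3: 22 − 22 = 0  (binding)
  C4: 70 − 70 = 0  (binding)
  C5: 48 − 38 = 10  (slack)

Optimal: x_1 = 6, x_2 = 8
Binding: C3, C4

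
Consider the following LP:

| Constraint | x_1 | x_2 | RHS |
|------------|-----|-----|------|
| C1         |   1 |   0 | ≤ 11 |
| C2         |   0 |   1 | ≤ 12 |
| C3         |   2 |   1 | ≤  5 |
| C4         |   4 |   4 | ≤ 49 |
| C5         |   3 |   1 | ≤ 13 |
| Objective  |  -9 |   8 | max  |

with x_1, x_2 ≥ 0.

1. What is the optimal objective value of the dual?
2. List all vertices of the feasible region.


1. 40
2. (0, 0), (2.5, 0), (0, 5)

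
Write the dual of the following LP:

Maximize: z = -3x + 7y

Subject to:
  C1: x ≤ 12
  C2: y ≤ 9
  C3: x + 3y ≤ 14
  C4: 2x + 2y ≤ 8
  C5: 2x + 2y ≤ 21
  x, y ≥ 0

Primal max cᵀx s.t. Ax ≤ b, x ≥ 0  →  Dual min bᵀy s.t. Aᵀy ≥ c, y ≥ 0.

Minimize: z = 12y1 + 9y2 + 14y3 + 8y4 + 21y5

Subject to:
  y1 + y3 + 2y4 + 2y5 ≥ -3
  y2 + 3y3 + 2y4 + 2y5 ≥ 7
  y1, y2, y3, y4, y5 ≥ 0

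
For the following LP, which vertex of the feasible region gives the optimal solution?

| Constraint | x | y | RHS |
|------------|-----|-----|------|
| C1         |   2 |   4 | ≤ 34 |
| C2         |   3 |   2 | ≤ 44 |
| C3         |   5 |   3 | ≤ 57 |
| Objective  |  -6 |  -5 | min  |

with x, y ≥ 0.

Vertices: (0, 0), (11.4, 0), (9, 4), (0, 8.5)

Evaluate the objective at each vertex of the feasible region:
  z(0, 0) = 0
  z(11.4, 0) = -68.4
  z(9, 4) = -74  ←
  z(0, 8.5) = -42.5
The minimum is at x = 9, y = 4.

(9, 4)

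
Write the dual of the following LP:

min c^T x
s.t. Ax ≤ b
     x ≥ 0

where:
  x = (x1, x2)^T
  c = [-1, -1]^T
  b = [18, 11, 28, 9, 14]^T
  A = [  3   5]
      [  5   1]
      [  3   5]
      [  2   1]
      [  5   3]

Primal min cᵀx s.t. Ax ≤ b, x ≥ 0  →  Dual max −bᵀy s.t. Aᵀy ≥ −c, y ≥ 0.

Maximize: z = -18y1 - 11y2 - 28y3 - 9y4 - 14y5

Subject to:
  3y1 + 5y2 + 3y3 + 2y4 + 5y5 ≥ 1
  5y1 + y2 + 5y3 + y4 + 3y5 ≥ 1
  y1, y2, y3, y4, y5 ≥ 0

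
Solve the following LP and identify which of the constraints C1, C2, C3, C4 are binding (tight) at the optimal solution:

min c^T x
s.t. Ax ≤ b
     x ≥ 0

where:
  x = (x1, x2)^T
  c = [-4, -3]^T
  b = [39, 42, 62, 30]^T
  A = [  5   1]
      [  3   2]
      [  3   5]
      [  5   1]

At x1 = 4, x2 = 10, compute slack b - a·x for each constraint:
  C1: 39 − 30 = 9  (slack)
  C2: 42 − 32 = 10  (slack)
  C3: 62 − 62 = 0  (binding)
  C4: 30 − 30 = 0  (binding)

Optimal: x1 = 4, x2 = 10
Binding: C3, C4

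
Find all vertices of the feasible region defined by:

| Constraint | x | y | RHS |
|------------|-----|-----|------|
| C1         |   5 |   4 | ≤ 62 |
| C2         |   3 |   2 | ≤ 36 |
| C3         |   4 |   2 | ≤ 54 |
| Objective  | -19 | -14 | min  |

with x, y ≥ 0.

(0, 0), (12, 0), (10, 3), (0, 15.5)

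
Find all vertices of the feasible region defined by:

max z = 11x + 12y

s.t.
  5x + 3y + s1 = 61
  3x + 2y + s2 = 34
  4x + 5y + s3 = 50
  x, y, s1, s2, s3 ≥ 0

(0, 0), (11.33, 0), (10, 2), (0, 10)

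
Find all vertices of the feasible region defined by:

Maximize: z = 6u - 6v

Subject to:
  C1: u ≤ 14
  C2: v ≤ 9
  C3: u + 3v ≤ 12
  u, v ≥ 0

(0, 0), (12, 0), (0, 4)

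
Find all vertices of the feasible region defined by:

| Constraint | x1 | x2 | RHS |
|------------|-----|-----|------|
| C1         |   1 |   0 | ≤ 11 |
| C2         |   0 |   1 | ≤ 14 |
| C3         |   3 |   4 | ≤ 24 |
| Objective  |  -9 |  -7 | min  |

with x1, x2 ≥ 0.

(0, 0), (8, 0), (0, 6)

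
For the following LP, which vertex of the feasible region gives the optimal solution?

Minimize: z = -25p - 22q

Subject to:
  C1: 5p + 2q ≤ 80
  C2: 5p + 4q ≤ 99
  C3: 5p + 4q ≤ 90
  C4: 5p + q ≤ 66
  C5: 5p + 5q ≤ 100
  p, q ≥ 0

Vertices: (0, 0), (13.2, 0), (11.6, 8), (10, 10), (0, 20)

Evaluate the objective at each vertex of the feasible region:
  z(0, 0) = 0
  z(13.2, 0) = -330
  z(11.6, 8) = -466
  z(10, 10) = -470  ←
  z(0, 20) = -440
The minimum is at p = 10, q = 10.

(10, 10)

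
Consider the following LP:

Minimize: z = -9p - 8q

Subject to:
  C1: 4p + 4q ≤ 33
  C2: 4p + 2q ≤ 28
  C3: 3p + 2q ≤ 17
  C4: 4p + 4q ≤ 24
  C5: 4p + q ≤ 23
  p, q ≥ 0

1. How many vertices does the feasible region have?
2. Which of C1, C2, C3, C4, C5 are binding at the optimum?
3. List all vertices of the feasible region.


1. 4
2. C3, C4
3. (0, 0), (5.667, 0), (5, 1), (0, 6)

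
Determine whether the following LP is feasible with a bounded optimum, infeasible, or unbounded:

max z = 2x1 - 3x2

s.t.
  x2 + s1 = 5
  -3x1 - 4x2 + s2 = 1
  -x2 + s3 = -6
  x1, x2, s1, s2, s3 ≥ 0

Infeasible (no feasible solution exists)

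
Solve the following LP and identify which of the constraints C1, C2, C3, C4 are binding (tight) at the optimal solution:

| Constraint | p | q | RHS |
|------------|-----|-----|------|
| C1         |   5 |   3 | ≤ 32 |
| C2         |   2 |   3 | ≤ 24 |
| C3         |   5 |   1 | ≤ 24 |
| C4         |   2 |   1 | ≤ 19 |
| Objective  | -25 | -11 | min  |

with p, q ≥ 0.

At p = 4, q = 4, compute slack b - a·x for each constraint:
  C1: 32 − 32 = 0  (binding)
  C2: 24 − 20 = 4  (slack)
  C3: 24 − 24 = 0  (binding)
  C4: 19 − 12 = 7  (slack)

Optimal: p = 4, q = 4
Binding: C1, C3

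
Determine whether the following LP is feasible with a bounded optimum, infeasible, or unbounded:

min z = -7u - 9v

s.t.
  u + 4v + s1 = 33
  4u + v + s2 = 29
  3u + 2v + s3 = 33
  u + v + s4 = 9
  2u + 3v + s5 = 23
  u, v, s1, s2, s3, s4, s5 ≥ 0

Feasible with a bounded optimal solution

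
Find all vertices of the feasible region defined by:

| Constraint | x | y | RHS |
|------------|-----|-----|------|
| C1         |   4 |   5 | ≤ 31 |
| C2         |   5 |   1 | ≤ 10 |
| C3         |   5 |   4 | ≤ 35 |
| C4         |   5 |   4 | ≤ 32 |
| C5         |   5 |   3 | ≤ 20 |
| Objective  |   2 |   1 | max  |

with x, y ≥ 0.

(0, 0), (2, 0), (1, 5), (0.5385, 5.769), (0, 6.2)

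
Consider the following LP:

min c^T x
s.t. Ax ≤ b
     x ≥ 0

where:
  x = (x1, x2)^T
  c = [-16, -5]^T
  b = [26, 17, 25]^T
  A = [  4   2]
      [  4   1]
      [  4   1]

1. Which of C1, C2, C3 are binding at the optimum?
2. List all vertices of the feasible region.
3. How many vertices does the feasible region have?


1. C1, C2
2. (0, 0), (4.25, 0), (2, 9), (0, 13)
3. 4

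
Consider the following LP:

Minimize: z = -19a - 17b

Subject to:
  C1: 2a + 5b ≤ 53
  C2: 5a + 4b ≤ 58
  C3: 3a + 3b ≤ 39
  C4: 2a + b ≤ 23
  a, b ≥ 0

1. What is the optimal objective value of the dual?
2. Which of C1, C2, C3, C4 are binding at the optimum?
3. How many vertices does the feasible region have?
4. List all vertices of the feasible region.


1. -233
2. C2, C3
3. 6
4. (0, 0), (11.5, 0), (11.33, 0.3333), (6, 7), (4, 9), (0, 10.6)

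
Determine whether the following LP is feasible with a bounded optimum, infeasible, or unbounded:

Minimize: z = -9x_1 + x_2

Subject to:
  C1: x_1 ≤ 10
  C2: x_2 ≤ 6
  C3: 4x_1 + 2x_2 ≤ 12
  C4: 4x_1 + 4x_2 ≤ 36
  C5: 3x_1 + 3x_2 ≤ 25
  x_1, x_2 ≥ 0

Feasible with a bounded optimal solution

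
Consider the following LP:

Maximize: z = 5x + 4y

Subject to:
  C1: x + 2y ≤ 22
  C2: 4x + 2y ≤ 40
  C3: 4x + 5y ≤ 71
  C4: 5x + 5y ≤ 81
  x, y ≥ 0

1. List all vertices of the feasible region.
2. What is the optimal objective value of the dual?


1. (0, 0), (10, 0), (6, 8), (0, 11)
2. 62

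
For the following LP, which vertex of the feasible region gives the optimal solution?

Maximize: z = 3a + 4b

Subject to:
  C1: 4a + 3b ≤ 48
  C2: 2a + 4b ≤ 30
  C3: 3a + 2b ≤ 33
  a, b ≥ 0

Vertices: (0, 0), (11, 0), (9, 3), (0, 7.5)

Evaluate the objective at each vertex of the feasible region:
  z(0, 0) = 0
  z(11, 0) = 33
  z(9, 3) = 39  ←
  z(0, 7.5) = 30
The maximum is at a = 9, b = 3.

(9, 3)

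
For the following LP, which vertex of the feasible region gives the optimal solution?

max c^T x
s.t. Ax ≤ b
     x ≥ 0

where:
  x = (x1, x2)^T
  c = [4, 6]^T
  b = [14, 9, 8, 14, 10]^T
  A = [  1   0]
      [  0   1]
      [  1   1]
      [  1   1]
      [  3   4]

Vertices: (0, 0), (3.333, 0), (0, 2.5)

Evaluate the objective at each vertex of the feasible region:
  z(0, 0) = 0
  z(3.333, 0) = 13.33
  z(0, 2.5) = 15  ←
The maximum is at x1 = 0, x2 = 2.5.

(0, 2.5)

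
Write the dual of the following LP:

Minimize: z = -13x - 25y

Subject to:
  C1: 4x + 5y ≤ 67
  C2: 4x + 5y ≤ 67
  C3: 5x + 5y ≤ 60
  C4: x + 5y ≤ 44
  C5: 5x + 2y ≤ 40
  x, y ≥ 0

Primal min cᵀx s.t. Ax ≤ b, x ≥ 0  →  Dual max −bᵀy s.t. Aᵀy ≥ −c, y ≥ 0.

Maximize: z = -67y1 - 67y2 - 60y3 - 44y4 - 40y5

Subject to:
  4y1 + 4y2 + 5y3 + y4 + 5y5 ≥ 13
  5y1 + 5y2 + 5y3 + 5y4 + 2y5 ≥ 25
  y1, y2, y3, y4, y5 ≥ 0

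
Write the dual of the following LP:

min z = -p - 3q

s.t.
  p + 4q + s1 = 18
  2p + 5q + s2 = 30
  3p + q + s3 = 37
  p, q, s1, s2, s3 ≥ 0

Primal min cᵀx s.t. Ax ≤ b, x ≥ 0  →  Dual max −bᵀy s.t. Aᵀy ≥ −c, y ≥ 0.

Maximize: z = -18y1 - 30y2 - 37y3

Subject to:
  y1 + 2y2 + 3y3 ≥ 1
  4y1 + 5y2 + y3 ≥ 3
  y1, y2, y3 ≥ 0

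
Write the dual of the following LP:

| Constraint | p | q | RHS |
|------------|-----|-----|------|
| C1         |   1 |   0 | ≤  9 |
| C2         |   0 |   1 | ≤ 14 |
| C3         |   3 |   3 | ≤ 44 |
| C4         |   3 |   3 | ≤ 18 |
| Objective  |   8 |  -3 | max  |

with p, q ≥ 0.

Primal max cᵀx s.t. Ax ≤ b, x ≥ 0  →  Dual min bᵀy s.t. Aᵀy ≥ c, y ≥ 0.

Minimize: z = 9y1 + 14y2 + 44y3 + 18y4

Subject to:
  y1 + 3y3 + 3y4 ≥ 8
  y2 + 3y3 + 3y4 ≥ -3
  y1, y2, y3, y4 ≥ 0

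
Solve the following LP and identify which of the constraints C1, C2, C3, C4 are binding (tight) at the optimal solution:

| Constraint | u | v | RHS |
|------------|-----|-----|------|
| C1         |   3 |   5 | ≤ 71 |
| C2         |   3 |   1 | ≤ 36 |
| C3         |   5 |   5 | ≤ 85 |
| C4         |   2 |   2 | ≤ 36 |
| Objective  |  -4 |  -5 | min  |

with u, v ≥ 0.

At u = 7, v = 10, compute slack b - a·x for each constraint:
  C1: 71 − 71 = 0  (binding)
  C2: 36 − 31 = 5  (slack)
  C3: 85 − 85 = 0  (binding)
  C4: 36 − 34 = 2  (slack)

Optimal: u = 7, v = 10
Binding: C1, C3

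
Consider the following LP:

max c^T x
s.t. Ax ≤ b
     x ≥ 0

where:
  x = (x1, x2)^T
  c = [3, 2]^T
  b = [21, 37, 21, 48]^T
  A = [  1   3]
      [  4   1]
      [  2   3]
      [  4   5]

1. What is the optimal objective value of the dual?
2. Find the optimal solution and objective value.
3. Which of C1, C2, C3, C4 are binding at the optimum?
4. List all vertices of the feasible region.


1. 29
2. x1 = 9, x2 = 1, z = 29
3. C2, C3
4. (0, 0), (9.25, 0), (9, 1), (0, 7)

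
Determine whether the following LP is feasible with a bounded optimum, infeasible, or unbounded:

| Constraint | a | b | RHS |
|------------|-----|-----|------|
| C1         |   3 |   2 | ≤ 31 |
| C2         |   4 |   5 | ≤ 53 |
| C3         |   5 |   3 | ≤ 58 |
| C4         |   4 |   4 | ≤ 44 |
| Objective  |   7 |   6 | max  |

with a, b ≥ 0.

Feasible with a bounded optimal solution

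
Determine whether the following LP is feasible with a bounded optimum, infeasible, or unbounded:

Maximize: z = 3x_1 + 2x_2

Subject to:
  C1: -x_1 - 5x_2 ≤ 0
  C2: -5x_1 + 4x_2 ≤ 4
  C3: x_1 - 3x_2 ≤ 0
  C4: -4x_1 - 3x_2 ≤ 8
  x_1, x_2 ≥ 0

Unbounded (objective can increase without bound)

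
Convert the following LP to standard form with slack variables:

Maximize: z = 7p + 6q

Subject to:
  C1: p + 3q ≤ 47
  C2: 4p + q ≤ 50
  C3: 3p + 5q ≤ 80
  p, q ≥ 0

max z = 7p + 6q

s.t.
  p + 3q + s1 = 47
  4p + q + s2 = 50
  3p + 5q + s3 = 80
  p, q, s1, s2, s3 ≥ 0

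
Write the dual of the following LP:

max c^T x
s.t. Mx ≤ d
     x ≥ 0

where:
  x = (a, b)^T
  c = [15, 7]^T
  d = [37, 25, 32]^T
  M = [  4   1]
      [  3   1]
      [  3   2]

Primal max cᵀx s.t. Ax ≤ b, x ≥ 0  →  Dual min bᵀy s.t. Aᵀy ≥ c, y ≥ 0.

Minimize: z = 37y1 + 25y2 + 32y3

Subject to:
  4y1 + 3y2 + 3y3 ≥ 15
  y1 + y2 + 2y3 ≥ 7
  y1, y2, y3 ≥ 0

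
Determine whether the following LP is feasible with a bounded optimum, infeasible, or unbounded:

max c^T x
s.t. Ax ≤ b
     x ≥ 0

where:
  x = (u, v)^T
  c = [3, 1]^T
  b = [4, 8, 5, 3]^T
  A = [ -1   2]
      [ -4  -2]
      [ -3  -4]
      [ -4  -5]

Unbounded (objective can increase without bound)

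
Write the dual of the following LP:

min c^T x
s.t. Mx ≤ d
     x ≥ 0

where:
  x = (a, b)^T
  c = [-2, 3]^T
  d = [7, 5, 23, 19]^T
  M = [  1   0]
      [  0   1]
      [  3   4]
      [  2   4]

Primal min cᵀx s.t. Ax ≤ b, x ≥ 0  →  Dual max −bᵀy s.t. Aᵀy ≥ −c, y ≥ 0.

Maximize: z = -7y1 - 5y2 - 23y3 - 19y4

Subject to:
  y1 + 3y3 + 2y4 ≥ 2
  y2 + 4y3 + 4y4 ≥ -3
  y1, y2, y3, y4 ≥ 0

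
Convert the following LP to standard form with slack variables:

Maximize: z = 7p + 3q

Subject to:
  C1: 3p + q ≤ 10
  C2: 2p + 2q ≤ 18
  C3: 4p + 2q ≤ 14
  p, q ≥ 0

max z = 7p + 3q

s.t.
  3p + q + s1 = 10
  2p + 2q + s2 = 18
  4p + 2q + s3 = 14
  p, q, s1, s2, s3 ≥ 0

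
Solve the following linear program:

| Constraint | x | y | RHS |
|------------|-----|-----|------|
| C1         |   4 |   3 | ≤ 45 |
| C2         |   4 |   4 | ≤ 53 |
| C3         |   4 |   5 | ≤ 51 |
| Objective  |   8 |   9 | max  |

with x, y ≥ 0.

Evaluate the objective at each vertex of the feasible region:
  z(0, 0) = 0
  z(11.25, 0) = 90
  z(9, 3) = 99  ←
  z(0, 10.2) = 91.8
The maximum is at x = 9, y = 3.

x = 9, y = 3, z = 99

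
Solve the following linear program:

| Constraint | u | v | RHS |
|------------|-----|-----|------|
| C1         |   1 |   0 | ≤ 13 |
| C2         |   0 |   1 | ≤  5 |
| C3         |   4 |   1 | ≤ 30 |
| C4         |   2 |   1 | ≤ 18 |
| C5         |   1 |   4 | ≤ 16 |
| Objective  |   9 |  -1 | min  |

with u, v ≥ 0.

Evaluate the objective at each vertex of the feasible region:
  z(0, 0) = 0
  z(7.5, 0) = 67.5
  z(6.933, 2.267) = 60.13
  z(0, 4) = -4  ←
The minimum is at u = 0, v = 4.

u = 0, v = 4, z = -4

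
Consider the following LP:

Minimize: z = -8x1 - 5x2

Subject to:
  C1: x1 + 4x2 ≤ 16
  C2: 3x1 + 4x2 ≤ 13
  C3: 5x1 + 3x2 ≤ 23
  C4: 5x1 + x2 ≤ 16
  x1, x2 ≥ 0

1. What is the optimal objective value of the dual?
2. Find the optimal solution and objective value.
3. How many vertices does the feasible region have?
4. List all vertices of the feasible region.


1. -29
2. x1 = 3, x2 = 1, z = -29
3. 4
4. (0, 0), (3.2, 0), (3, 1), (0, 3.25)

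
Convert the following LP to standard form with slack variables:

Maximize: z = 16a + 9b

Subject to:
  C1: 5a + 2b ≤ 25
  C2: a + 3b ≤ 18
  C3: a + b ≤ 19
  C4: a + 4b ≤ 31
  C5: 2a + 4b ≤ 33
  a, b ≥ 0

max z = 16a + 9b

s.t.
  5a + 2b + s1 = 25
  a + 3b + s2 = 18
  a + b + s3 = 19
  a + 4b + s4 = 31
  2a + 4b + s5 = 33
  a, b, s1, s2, s3, s4, s5 ≥ 0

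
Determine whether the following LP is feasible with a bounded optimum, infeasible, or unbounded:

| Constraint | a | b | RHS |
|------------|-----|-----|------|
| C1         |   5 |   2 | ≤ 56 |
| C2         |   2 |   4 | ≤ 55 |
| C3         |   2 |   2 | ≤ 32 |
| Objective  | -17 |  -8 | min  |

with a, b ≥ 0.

Feasible with a bounded optimal solution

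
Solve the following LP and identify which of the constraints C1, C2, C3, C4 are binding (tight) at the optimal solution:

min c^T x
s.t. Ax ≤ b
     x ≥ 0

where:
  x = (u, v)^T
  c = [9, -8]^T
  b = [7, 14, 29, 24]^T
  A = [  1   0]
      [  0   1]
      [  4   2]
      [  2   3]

At u = 0, v = 8, compute slack b - a·x for each constraint:
  C1: 7 − 0 = 7  (slack)
  C2: 14 − 8 = 6  (slack)
  C3: 29 − 16 = 13  (slack)
  C4: 24 − 24 = 0  (binding)

Optimal: u = 0, v = 8
Binding: C4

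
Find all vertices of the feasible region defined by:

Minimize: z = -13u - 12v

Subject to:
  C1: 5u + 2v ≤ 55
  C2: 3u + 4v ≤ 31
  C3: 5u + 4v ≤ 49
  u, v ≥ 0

(0, 0), (9.8, 0), (9, 1), (0, 7.75)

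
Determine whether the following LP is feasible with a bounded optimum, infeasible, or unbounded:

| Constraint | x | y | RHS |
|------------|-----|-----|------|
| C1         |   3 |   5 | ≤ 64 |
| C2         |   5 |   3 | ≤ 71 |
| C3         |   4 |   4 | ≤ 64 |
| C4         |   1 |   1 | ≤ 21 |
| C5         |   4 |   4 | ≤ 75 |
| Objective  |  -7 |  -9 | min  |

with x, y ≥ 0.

Feasible with a bounded optimal solution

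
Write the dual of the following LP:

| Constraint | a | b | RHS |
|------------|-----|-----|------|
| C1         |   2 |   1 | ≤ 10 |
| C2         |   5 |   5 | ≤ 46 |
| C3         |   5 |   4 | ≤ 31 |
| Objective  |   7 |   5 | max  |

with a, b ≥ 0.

Primal max cᵀx s.t. Ax ≤ b, x ≥ 0  →  Dual min bᵀy s.t. Aᵀy ≥ c, y ≥ 0.

Minimize: z = 10y1 + 46y2 + 31y3

Subject to:
  2y1 + 5y2 + 5y3 ≥ 7
  y1 + 5y2 + 4y3 ≥ 5
  y1, y2, y3 ≥ 0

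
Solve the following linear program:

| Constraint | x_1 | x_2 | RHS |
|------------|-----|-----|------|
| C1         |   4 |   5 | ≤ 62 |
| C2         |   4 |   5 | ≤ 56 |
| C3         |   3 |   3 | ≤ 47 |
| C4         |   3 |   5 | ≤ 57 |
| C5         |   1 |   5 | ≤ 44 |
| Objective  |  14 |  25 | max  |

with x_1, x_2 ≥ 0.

Evaluate the objective at each vertex of the feasible region:
  z(0, 0) = 0
  z(14, 0) = 196
  z(4, 8) = 256  ←
  z(0, 8.8) = 220
The maximum is at x_1 = 4, x_2 = 8.

x_1 = 4, x_2 = 8, z = 256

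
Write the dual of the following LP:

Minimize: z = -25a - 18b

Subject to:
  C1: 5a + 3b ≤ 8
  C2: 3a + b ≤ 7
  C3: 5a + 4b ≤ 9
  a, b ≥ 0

Primal min cᵀx s.t. Ax ≤ b, x ≥ 0  →  Dual max −bᵀy s.t. Aᵀy ≥ −c, y ≥ 0.

Maximize: z = -8y1 - 7y2 - 9y3

Subject to:
  5y1 + 3y2 + 5y3 ≥ 25
  3y1 + y2 + 4y3 ≥ 18
  y1, y2, y3 ≥ 0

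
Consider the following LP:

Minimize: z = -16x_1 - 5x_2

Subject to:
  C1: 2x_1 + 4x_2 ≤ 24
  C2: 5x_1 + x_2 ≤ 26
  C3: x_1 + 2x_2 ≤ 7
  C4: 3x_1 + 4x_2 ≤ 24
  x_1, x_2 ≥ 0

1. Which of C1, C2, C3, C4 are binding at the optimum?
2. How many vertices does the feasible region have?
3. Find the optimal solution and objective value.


1. C2, C3
2. 4
3. x_1 = 5, x_2 = 1, z = -85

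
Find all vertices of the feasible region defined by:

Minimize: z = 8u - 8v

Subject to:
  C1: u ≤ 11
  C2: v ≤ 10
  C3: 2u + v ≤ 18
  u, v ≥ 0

(0, 0), (9, 0), (4, 10), (0, 10)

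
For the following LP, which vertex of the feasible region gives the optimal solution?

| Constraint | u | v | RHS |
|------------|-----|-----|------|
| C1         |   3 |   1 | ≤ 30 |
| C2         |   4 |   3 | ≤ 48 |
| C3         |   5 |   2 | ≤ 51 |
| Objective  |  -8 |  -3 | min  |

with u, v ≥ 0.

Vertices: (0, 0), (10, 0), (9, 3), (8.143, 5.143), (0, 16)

Evaluate the objective at each vertex of the feasible region:
  z(0, 0) = 0
  z(10, 0) = -80
  z(9, 3) = -81  ←
  z(8.143, 5.143) = -80.57
  z(0, 16) = -48
The minimum is at u = 9, v = 3.

(9, 3)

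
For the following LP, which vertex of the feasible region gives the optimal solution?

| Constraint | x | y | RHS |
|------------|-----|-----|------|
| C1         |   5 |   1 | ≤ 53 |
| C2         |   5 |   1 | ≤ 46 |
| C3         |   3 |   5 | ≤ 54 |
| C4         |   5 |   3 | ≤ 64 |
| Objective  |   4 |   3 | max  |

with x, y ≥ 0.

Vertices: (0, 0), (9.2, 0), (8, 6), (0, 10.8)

Evaluate the objective at each vertex of the feasible region:
  z(0, 0) = 0
  z(9.2, 0) = 36.8
  z(8, 6) = 50  ←
  z(0, 10.8) = 32.4
The maximum is at x = 8, y = 6.

(8, 6)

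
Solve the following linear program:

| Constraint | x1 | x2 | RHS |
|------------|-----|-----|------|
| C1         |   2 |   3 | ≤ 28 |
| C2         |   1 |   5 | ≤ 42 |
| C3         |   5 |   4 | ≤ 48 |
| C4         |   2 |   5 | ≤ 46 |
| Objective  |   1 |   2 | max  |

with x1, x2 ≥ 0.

Evaluate the objective at each vertex of the feasible region:
  z(0, 0) = 0
  z(9.6, 0) = 9.6
  z(4.571, 6.286) = 17.14
  z(2, 8) = 18  ←
  z(0, 8.4) = 16.8
The maximum is at x1 = 2, x2 = 8.

x1 = 2, x2 = 8, z = 18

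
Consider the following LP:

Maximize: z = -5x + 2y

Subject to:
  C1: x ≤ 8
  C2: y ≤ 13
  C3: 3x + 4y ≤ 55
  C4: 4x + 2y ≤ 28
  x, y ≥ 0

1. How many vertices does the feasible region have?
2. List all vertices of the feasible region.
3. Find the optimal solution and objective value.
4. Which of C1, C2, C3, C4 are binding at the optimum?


1. 4
2. (0, 0), (7, 0), (0.5, 13), (0, 13)
3. x = 0, y = 13, z = 26
4. C2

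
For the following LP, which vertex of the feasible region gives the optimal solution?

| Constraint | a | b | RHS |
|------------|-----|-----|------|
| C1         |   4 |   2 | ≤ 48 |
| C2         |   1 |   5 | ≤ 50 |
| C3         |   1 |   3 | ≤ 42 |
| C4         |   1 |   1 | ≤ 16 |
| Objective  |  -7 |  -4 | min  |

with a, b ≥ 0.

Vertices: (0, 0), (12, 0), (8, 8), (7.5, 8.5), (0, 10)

Evaluate the objective at each vertex of the feasible region:
  z(0, 0) = 0
  z(12, 0) = -84
  z(8, 8) = -88  ←
  z(7.5, 8.5) = -86.5
  z(0, 10) = -40
The minimum is at a = 8, b = 8.

(8, 8)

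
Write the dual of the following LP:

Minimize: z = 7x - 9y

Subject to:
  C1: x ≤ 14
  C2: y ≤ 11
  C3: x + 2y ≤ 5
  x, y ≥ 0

Primal min cᵀx s.t. Ax ≤ b, x ≥ 0  →  Dual max −bᵀy s.t. Aᵀy ≥ −c, y ≥ 0.

Maximize: z = -14y1 - 11y2 - 5y3

Subject to:
  y1 + y3 ≥ -7
  y2 + 2y3 ≥ 9
  y1, y2, y3 ≥ 0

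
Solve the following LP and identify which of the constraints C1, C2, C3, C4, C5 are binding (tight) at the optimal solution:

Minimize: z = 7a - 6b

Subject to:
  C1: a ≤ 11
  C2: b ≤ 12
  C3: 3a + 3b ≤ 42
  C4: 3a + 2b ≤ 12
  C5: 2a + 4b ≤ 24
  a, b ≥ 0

At a = 0, b = 6, compute slack b - a·x for each constraint:
  C1: 11 − 0 = 11  (slack)
  C2: 12 − 6 = 6  (slack)
  C3: 42 − 18 = 24  (slack)
  C4: 12 − 12 = 0  (binding)
  C5: 24 − 24 = 0  (binding)

Optimal: a = 0, b = 6
Binding: C4, C5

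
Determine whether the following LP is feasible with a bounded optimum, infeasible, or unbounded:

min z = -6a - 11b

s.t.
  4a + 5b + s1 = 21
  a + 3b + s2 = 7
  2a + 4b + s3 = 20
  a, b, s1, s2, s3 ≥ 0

Feasible with a bounded optimal solution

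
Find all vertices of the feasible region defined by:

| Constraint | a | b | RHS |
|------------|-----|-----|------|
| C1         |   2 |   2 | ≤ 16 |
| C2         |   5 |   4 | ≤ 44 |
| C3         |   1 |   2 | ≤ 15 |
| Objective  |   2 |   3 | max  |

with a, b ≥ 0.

(0, 0), (8, 0), (1, 7), (0, 7.5)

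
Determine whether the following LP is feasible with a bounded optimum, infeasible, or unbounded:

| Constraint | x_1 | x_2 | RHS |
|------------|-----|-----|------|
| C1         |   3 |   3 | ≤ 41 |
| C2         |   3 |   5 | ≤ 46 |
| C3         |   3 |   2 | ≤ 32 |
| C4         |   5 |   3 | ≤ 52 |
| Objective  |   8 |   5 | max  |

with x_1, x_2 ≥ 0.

Feasible with a bounded optimal solution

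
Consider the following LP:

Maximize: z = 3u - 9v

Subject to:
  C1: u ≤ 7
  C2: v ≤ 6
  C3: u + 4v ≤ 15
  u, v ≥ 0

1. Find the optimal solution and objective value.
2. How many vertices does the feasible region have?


1. u = 7, v = 0, z = 21
2. 4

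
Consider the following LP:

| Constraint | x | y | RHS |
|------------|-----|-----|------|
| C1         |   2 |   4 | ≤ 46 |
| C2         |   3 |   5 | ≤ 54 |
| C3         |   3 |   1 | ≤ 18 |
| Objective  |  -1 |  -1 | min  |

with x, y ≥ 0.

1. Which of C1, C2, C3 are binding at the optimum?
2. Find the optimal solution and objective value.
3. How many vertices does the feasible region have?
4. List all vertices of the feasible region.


1. C2, C3
2. x = 3, y = 9, z = -12
3. 4
4. (0, 0), (6, 0), (3, 9), (0, 10.8)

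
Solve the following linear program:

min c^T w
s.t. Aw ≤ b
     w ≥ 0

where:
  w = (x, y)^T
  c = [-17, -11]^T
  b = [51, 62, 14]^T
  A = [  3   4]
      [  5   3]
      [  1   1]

Evaluate the objective at each vertex of the feasible region:
  z(0, 0) = 0
  z(12.4, 0) = -210.8
  z(10, 4) = -214  ←
  z(5, 9) = -184
  z(0, 12.75) = -140.2
The minimum is at x = 10, y = 4.

x = 10, y = 4, z = -214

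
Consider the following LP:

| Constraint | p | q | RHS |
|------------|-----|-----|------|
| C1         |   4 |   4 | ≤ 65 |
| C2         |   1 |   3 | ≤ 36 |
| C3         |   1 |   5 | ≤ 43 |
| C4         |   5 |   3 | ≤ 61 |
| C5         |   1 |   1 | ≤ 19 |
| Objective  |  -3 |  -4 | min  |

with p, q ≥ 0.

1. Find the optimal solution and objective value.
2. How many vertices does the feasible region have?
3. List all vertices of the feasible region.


1. p = 8, q = 7, z = -52
2. 4
3. (0, 0), (12.2, 0), (8, 7), (0, 8.6)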